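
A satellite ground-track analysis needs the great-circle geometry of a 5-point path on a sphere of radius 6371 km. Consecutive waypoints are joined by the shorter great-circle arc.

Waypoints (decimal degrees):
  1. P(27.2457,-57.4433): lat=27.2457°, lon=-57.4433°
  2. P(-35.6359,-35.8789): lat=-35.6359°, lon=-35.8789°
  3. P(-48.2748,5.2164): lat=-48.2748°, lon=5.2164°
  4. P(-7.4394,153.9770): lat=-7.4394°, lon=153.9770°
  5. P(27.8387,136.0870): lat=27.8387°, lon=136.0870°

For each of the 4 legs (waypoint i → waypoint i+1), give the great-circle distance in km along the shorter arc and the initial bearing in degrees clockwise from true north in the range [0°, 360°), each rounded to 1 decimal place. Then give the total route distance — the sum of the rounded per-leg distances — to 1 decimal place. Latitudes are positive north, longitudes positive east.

Leg 1: φ1=0.4755272, φ2=-0.6219638, Δφ=-1.0974910, Δλ=0.3763698 rad; a=sin²(Δφ/2)+cosφ1·cosφ2·sin²(Δλ/2)=0.2973725383; c=2·atan2(√a, √(1-a))=1.153538666; dist=6371·c=7349.195 ≈ 7349.2 km; running total=7349.2 km
Leg 1 bearing: y=sinΔλ·cosφ2=0.29871845, x=cosφ1·sinφ2-sinφ1·cosφ2·cosΔλ=-0.86402300; θ=atan2(y, x)=160.9282° ≈ 160.9°
Leg 2: φ1=-0.6219638, φ2=-0.8425542, Δφ=-0.2205904, Δλ=0.7172483 rad; a=sin²(Δφ/2)+cosφ1·cosφ2·sin²(Δλ/2)=0.0787528643; c=2·atan2(√a, √(1-a))=0.568899609; dist=6371·c=3624.459 ≈ 3624.5 km; running total=10973.7 km
Leg 2 bearing: y=sinΔλ·cosφ2=0.43748066, x=cosφ1·sinφ2-sinφ1·cosφ2·cosΔλ=-0.31434707; θ=atan2(y, x)=125.6987° ≈ 125.7°
Leg 3: φ1=-0.8425542, φ2=-0.1298420, Δφ=0.7127122, Δλ=2.5963623 rad; a=sin²(Δφ/2)+cosφ1·cosφ2·sin²(Δλ/2)=0.7338164035; c=2·atan2(√a, √(1-a))=2.057407148; dist=6371·c=13107.741 ≈ 13107.7 km; running total=24081.4 km
Leg 3 bearing: y=sinΔλ·cosφ2=0.51424957, x=cosφ1·sinφ2-sinφ1·cosφ2·cosΔλ=-0.71893458; θ=atan2(y, x)=144.4241° ≈ 144.4°
Leg 4: φ1=-0.1298420, φ2=0.4858770, Δφ=0.6157190, Δλ=-0.3122394 rad; a=sin²(Δφ/2)+cosφ1·cosφ2·sin²(Δλ/2)=0.1130188403; c=2·atan2(√a, √(1-a))=0.685721583; dist=6371·c=4368.732 ≈ 4368.7 km; running total=28450.1 km
Leg 4 bearing: y=sinΔλ·cosφ2=-0.27163807, x=cosφ1·sinφ2-sinφ1·cosφ2·cosΔλ=0.57200969; θ=atan2(y, x)=-25.4023° <0 so +360° → 334.5977° ≈ 334.6°

Leg 1: dist=7349.2 km, bearing=160.9°
Leg 2: dist=3624.5 km, bearing=125.7°
Leg 3: dist=13107.7 km, bearing=144.4°
Leg 4: dist=4368.7 km, bearing=334.6°
Total: 28450.1 km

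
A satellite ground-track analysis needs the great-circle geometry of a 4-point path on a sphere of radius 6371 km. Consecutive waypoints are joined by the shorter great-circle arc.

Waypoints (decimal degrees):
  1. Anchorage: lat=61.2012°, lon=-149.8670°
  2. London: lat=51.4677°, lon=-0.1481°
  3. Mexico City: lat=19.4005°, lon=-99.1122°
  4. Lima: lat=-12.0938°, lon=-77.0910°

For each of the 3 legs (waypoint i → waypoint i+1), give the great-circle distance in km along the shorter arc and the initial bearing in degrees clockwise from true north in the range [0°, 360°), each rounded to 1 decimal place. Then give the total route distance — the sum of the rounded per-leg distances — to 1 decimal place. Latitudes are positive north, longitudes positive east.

Leg 1: φ1=1.0681624, φ2=0.8982808, Δφ=-0.1698816, Δλ=2.6130878 rad; a=sin²(Δφ/2)+cosφ1·cosφ2·sin²(Δλ/2)=0.2868248658; c=2·atan2(√a, √(1-a))=1.130342227; dist=6371·c=7201.410 ≈ 7201.4 km; running total=7201.4 km
Leg 1 bearing: y=sinΔλ·cosφ2=0.31412093, x=cosφ1·sinφ2-sinφ1·cosφ2·cosΔλ=0.84826499; θ=atan2(y, x)=20.3201° ≈ 20.3°
Leg 2: φ1=0.8982808, φ2=0.3386026, Δφ=-0.5596782, Δλ=-1.7272494 rad; a=sin²(Δφ/2)+cosφ1·cosφ2·sin²(Δλ/2)=0.4158564607; c=2·atan2(√a, √(1-a))=1.401704621; dist=6371·c=8930.260 ≈ 8930.3 km; running total=16131.7 km
Leg 2 bearing: y=sinΔλ·cosφ2=-0.93169943, x=cosφ1·sinφ2-sinφ1·cosφ2·cosΔλ=0.32189383; θ=atan2(y, x)=-70.9404° <0 so +360° → 289.0596° ≈ 289.1°
Leg 3: φ1=0.3386026, φ2=-0.2110766, Δφ=-0.5496792, Δλ=0.3843424 rad; a=sin²(Δφ/2)+cosφ1·cosφ2·sin²(Δλ/2)=0.1072965279; c=2·atan2(√a, √(1-a))=0.667443030; dist=6371·c=4252.280 ≈ 4252.3 km; running total=20384.0 km
Leg 3 bearing: y=sinΔλ·cosφ2=0.36662797, x=cosφ1·sinφ2-sinφ1·cosφ2·cosΔλ=-0.49871822; θ=atan2(y, x)=143.6789° ≈ 143.7°

Leg 1: dist=7201.4 km, bearing=20.3°
Leg 2: dist=8930.3 km, bearing=289.1°
Leg 3: dist=4252.3 km, bearing=143.7°
Total: 20384.0 km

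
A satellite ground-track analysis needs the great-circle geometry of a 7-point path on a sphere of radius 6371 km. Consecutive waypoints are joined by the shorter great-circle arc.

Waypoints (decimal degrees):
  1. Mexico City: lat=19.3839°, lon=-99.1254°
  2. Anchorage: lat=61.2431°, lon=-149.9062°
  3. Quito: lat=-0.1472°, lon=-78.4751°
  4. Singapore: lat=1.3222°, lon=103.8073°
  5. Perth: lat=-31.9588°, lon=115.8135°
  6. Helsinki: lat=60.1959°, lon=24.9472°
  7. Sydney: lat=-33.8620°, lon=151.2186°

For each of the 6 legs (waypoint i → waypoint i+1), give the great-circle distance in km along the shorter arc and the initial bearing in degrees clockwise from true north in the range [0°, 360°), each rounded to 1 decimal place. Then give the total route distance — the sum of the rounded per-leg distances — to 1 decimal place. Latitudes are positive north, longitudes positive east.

Leg 1: φ1=0.3383129, φ2=1.0688937, Δφ=0.7305809, Δλ=-0.8862922 rad; a=sin²(Δφ/2)+cosφ1·cosφ2·sin²(Δλ/2)=0.2110445858; c=2·atan2(√a, √(1-a))=0.954629909; dist=6371·c=6081.947 ≈ 6081.9 km; running total=6081.9 km
Leg 1 bearing: y=sinΔλ·cosφ2=-0.37271950, x=cosφ1·sinφ2-sinφ1·cosφ2·cosΔλ=0.72601601; θ=atan2(y, x)=-27.1749° <0 so +360° → 332.8251° ≈ 332.8°
Leg 2: φ1=1.0688937, φ2=-0.0025691, Δφ=-1.0714629, Δλ=1.2467079 rad; a=sin²(Δφ/2)+cosφ1·cosφ2·sin²(Δλ/2)=0.4245253868; c=2·atan2(√a, √(1-a))=1.419267895; dist=6371·c=9042.156 ≈ 9042.2 km; running total=15124.1 km
Leg 2 bearing: y=sinΔλ·cosφ2=0.94793827, x=cosφ1·sinφ2-sinφ1·cosφ2·cosΔλ=-0.28040571; θ=atan2(y, x)=106.4785° ≈ 106.5°
Leg 3: φ1=-0.0025691, φ2=0.0230767, Δφ=0.0256459, Δλ=3.1814280 rad; a=sin²(Δφ/2)+cosφ1·cosφ2·sin²(Δλ/2)=0.9994983078; c=2·atan2(√a, √(1-a))=3.096791933; dist=6371·c=19729.661 ≈ 19729.7 km; running total=34853.8 km
Leg 3 bearing: y=sinΔλ·cosφ2=-0.03981426, x=cosφ1·sinφ2-sinφ1·cosφ2·cosΔλ=0.02050822; θ=atan2(y, x)=-62.7471° <0 so +360° → 297.2529° ≈ 297.3°
Leg 4: φ1=0.0230767, φ2=-0.5577863, Δφ=-0.5808630, Δλ=0.2095477 rad; a=sin²(Δφ/2)+cosφ1·cosφ2·sin²(Δλ/2)=0.0912824904; c=2·atan2(√a, √(1-a))=0.613852413; dist=6371·c=3910.854 ≈ 3910.9 km; running total=38764.7 km
Leg 4 bearing: y=sinΔλ·cosφ2=0.17648809, x=cosφ1·sinφ2-sinφ1·cosφ2·cosΔλ=-0.54831737; θ=atan2(y, x)=162.1581° ≈ 162.2°
Leg 5: φ1=-0.5577863, φ2=1.0506167, Δφ=1.6084029, Δλ=-1.5859161 rad; a=sin²(Δφ/2)+cosφ1·cosφ2·sin²(Δλ/2)=0.7328366410; c=2·atan2(√a, √(1-a))=2.055191594; dist=6371·c=13093.626 ≈ 13093.6 km; running total=51858.3 km
Leg 5 bearing: y=sinΔλ·cosφ2=-0.49697924, x=cosφ1·sinφ2-sinφ1·cosφ2·cosΔλ=0.73222949; θ=atan2(y, x)=-34.1655° <0 so +360° → 325.8345° ≈ 325.8°
Leg 6: φ1=1.0506167, φ2=-0.5910034, Δφ=-1.6416200, Δλ=2.2038517 rad; a=sin²(Δφ/2)+cosφ1·cosφ2·sin²(Δλ/2)=0.8638348680; c=2·atan2(√a, √(1-a))=2.385714882; dist=6371·c=15199.390 ≈ 15199.4 km; running total=67057.7 km
Leg 6 bearing: y=sinΔλ·cosφ2=0.66947365, x=cosφ1·sinφ2-sinφ1·cosφ2·cosΔλ=0.14933781; θ=atan2(y, x)=77.4250° ≈ 77.4°

Leg 1: dist=6081.9 km, bearing=332.8°
Leg 2: dist=9042.2 km, bearing=106.5°
Leg 3: dist=19729.7 km, bearing=297.3°
Leg 4: dist=3910.9 km, bearing=162.2°
Leg 5: dist=13093.6 km, bearing=325.8°
Leg 6: dist=15199.4 km, bearing=77.4°
Total: 67057.7 km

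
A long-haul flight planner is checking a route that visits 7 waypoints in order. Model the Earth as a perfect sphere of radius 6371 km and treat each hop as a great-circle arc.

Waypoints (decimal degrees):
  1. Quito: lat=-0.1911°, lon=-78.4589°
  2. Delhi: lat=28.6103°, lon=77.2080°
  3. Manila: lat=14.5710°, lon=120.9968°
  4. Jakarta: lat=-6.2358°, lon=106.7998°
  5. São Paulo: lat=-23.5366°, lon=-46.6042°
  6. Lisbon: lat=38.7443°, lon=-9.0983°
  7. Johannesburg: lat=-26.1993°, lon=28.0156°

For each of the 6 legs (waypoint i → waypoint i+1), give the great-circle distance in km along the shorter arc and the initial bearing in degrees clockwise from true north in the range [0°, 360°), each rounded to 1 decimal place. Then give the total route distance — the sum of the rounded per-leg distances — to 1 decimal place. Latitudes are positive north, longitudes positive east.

Leg 1: φ1=-0.0033353, φ2=0.4993439, Δφ=0.5026793, Δλ=2.7168999 rad; a=sin²(Δφ/2)+cosφ1·cosφ2·sin²(Δλ/2)=0.9007509728; c=2·atan2(√a, √(1-a))=2.500598982; dist=6371·c=15931.316 ≈ 15931.3 km; running total=15931.3 km
Leg 1 bearing: y=sinΔλ·cosφ2=0.36172935, x=cosφ1·sinφ2-sinφ1·cosφ2·cosΔλ=0.47617907; θ=atan2(y, x)=37.2221° ≈ 37.2°
Leg 2: φ1=0.4993439, φ2=0.2543119, Δφ=-0.2450320, Δλ=0.7642587 rad; a=sin²(Δφ/2)+cosφ1·cosφ2·sin²(Δλ/2)=0.1330824584; c=2·atan2(√a, √(1-a))=0.746846046; dist=6371·c=4758.156 ≈ 4758.2 km; running total=20689.5 km
Leg 2 bearing: y=sinΔλ·cosφ2=0.66974495, x=cosφ1·sinφ2-sinφ1·cosφ2·cosΔλ=-0.11370034; θ=atan2(y, x)=99.6350° ≈ 99.6°
Leg 3: φ1=0.2543119, φ2=-0.1088352, Δφ=-0.3631472, Δλ=-0.2477844 rad; a=sin²(Δφ/2)+cosφ1·cosφ2·sin²(Δλ/2)=0.0473005300; c=2·atan2(√a, √(1-a))=0.438477894; dist=6371·c=2793.543 ≈ 2793.5 km; running total=23483.0 km
Leg 3 bearing: y=sinΔλ·cosφ2=-0.24380551, x=cosφ1·sinφ2-sinφ1·cosφ2·cosΔλ=-0.34757968; θ=atan2(y, x)=-144.9527° <0 so +360° → 215.0473° ≈ 215.0°
Leg 4: φ1=-0.1088352, φ2=-0.4107912, Δφ=-0.3019559, Δλ=-2.6774049 rad; a=sin²(Δφ/2)+cosφ1·cosφ2·sin²(Δλ/2)=0.8857837261; c=2·atan2(√a, √(1-a))=2.452097786; dist=6371·c=15622.315 ≈ 15622.3 km; running total=39105.3 km
Leg 4 bearing: y=sinΔλ·cosφ2=-0.41045062, x=cosφ1·sinφ2-sinφ1·cosφ2·cosΔλ=-0.48601848; θ=atan2(y, x)=-139.8184° <0 so +360° → 220.1816° ≈ 220.2°
Leg 5: φ1=-0.4107912, φ2=0.6762156, Δφ=1.0870068, Δλ=0.6546014 rad; a=sin²(Δφ/2)+cosφ1·cosφ2·sin²(Δλ/2)=0.3413361263; c=2·atan2(√a, √(1-a))=1.247886066; dist=6371·c=7950.282 ≈ 7950.3 km; running total=47055.6 km
Leg 5 bearing: y=sinΔλ·cosφ2=0.47486521, x=cosφ1·sinφ2-sinφ1·cosφ2·cosΔλ=0.82085695; θ=atan2(y, x)=30.0494° ≈ 30.0°
Leg 6: φ1=0.6762156, φ2=-0.4572640, Δφ=-1.1334796, Δλ=0.6477598 rad; a=sin²(Δφ/2)+cosφ1·cosφ2·sin²(Δλ/2)=0.3591233164; c=2·atan2(√a, √(1-a))=1.285175306; dist=6371·c=8187.852 ≈ 8187.9 km; running total=55243.5 km
Leg 6 bearing: y=sinΔλ·cosφ2=0.54141027, x=cosφ1·sinφ2-sinφ1·cosφ2·cosΔλ=-0.79214264; θ=atan2(y, x)=145.6483° ≈ 145.6°

Leg 1: dist=15931.3 km, bearing=37.2°
Leg 2: dist=4758.2 km, bearing=99.6°
Leg 3: dist=2793.5 km, bearing=215.0°
Leg 4: dist=15622.3 km, bearing=220.2°
Leg 5: dist=7950.3 km, bearing=30.0°
Leg 6: dist=8187.9 km, bearing=145.6°
Total: 55243.5 km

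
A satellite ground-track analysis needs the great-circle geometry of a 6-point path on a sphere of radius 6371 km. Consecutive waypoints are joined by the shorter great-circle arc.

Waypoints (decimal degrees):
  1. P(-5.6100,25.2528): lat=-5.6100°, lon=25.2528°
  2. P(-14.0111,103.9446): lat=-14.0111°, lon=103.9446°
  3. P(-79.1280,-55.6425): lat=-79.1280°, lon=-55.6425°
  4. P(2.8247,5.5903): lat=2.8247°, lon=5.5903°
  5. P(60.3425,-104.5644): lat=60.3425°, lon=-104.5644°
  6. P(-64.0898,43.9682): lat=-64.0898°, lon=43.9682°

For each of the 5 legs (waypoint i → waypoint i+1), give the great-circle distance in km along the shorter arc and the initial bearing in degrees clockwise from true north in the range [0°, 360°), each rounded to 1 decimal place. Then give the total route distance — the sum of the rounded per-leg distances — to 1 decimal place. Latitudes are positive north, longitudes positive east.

Leg 1: φ1=-0.0979130, φ2=-0.2445398, Δφ=-0.1466269, Δλ=1.3734310 rad; a=sin²(Δφ/2)+cosφ1·cosφ2·sin²(Δλ/2)=0.3934953608; c=2·atan2(√a, √(1-a))=1.356142432; dist=6371·c=8639.983 ≈ 8640.0 km; running total=8640.0 km
Leg 1 bearing: y=sinΔλ·cosφ2=0.95141302, x=cosφ1·sinφ2-sinφ1·cosφ2·cosΔλ=-0.22235179; θ=atan2(y, x)=103.1543° ≈ 103.2°
Leg 2: φ1=-0.2445398, φ2=-1.3810441, Δφ=-1.1365043, Δλ=-2.7853203 rad; a=sin²(Δφ/2)+cosφ1·cosφ2·sin²(Δλ/2)=0.4668738802; c=2·atan2(√a, √(1-a))=1.504495524; dist=6371·c=9585.141 ≈ 9585.1 km; running total=18225.1 km
Leg 2 bearing: y=sinΔλ·cosφ2=-0.06578591, x=cosφ1·sinφ2-sinφ1·cosφ2·cosΔλ=-0.99563189; θ=atan2(y, x)=-176.2197° <0 so +360° → 183.7803° ≈ 183.8°
Leg 3: φ1=-1.3810441, φ2=0.0493003, Δφ=1.4303444, Δλ=1.0687140 rad; a=sin²(Δφ/2)+cosφ1·cosφ2·sin²(Δλ/2)=0.4788672533; c=2·atan2(√a, √(1-a))=1.528518240; dist=6371·c=9738.190 ≈ 9738.2 km; running total=27963.3 km
Leg 3 bearing: y=sinΔλ·cosφ2=0.87551726, x=cosφ1·sinφ2-sinφ1·cosφ2·cosΔλ=0.48133476; θ=atan2(y, x)=61.1992° ≈ 61.2°
Leg 4: φ1=0.0493003, φ2=1.0531753, Δφ=1.0038750, Δλ=-1.9225622 rad; a=sin²(Δφ/2)+cosφ1·cosφ2·sin²(Δλ/2)=0.5637297686; c=2·atan2(√a, √(1-a))=1.698603528; dist=6371·c=10821.803 ≈ 10821.8 km; running total=38785.1 km
Leg 4 bearing: y=sinΔλ·cosφ2=-0.46451463, x=cosφ1·sinφ2-sinφ1·cosφ2·cosΔλ=0.87634481; θ=atan2(y, x)=-27.9262° <0 so +360° → 332.0738° ≈ 332.1°
Leg 5: φ1=1.0531753, φ2=-1.1185780, Δφ=-2.1717533, Δλ=2.5923829 rad; a=sin²(Δφ/2)+cosφ1·cosφ2·sin²(Δλ/2)=0.9830324252; c=2·atan2(√a, √(1-a))=2.880330953; dist=6371·c=18350.589 ≈ 18350.6 km; running total=57135.7 km
Leg 5 bearing: y=sinΔλ·cosφ2=0.22809996, x=cosφ1·sinφ2-sinφ1·cosφ2·cosΔλ=-0.12119866; θ=atan2(y, x)=117.9835° ≈ 118.0°

Leg 1: dist=8640.0 km, bearing=103.2°
Leg 2: dist=9585.1 km, bearing=183.8°
Leg 3: dist=9738.2 km, bearing=61.2°
Leg 4: dist=10821.8 km, bearing=332.1°
Leg 5: dist=18350.6 km, bearing=118.0°
Total: 57135.7 km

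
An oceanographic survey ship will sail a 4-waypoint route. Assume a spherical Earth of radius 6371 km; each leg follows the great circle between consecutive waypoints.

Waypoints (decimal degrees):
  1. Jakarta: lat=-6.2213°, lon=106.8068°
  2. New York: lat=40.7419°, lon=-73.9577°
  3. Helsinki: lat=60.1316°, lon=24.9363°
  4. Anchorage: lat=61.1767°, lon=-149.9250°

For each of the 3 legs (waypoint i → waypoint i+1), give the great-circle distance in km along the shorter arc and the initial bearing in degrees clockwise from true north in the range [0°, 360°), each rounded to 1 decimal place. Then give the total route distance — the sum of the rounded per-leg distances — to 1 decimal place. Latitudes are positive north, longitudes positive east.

Leg 1: φ1=-0.1085822, φ2=0.7110803, Δφ=0.8196625, Δλ=-3.1549357 rad; a=sin²(Δφ/2)+cosφ1·cosφ2·sin²(Δλ/2)=0.9119277218; c=2·atan2(√a, √(1-a))=2.538976223; dist=6371·c=16175.818 ≈ 16175.8 km; running total=16175.8 km
Leg 1 bearing: y=sinΔλ·cosφ2=0.01010915, x=cosφ1·sinφ2-sinφ1·cosφ2·cosΔλ=0.56670981; θ=atan2(y, x)=1.0220° ≈ 1.0°
Leg 2: φ1=0.7110803, φ2=1.0494944, Δφ=0.3384141, Δλ=1.7260259 rad; a=sin²(Δφ/2)+cosφ1·cosφ2·sin²(Δλ/2)=0.2461872828; c=2·atan2(√a, √(1-a))=1.038369848; dist=6371·c=6615.454 ≈ 6615.5 km; running total=22791.3 km
Leg 2 bearing: y=sinΔλ·cosφ2=0.49202151, x=cosφ1·sinφ2-sinφ1·cosφ2·cosΔλ=0.70727028; θ=atan2(y, x)=34.8249° ≈ 34.8°
Leg 3: φ1=1.0494944, φ2=1.0677348, Δφ=0.0182404, Δλ=-3.0519054 rad; a=sin²(Δφ/2)+cosφ1·cosφ2·sin²(Δλ/2)=0.2396960611; c=2·atan2(√a, √(1-a))=1.023233560; dist=6371·c=6519.021 ≈ 6519.0 km; running total=29310.3 km
Leg 3 bearing: y=sinΔλ·cosφ2=-0.04318117, x=cosφ1·sinφ2-sinφ1·cosφ2·cosΔλ=0.85270325; θ=atan2(y, x)=-2.8990° <0 so +360° → 357.1010° ≈ 357.1°

Leg 1: dist=16175.8 km, bearing=1.0°
Leg 2: dist=6615.5 km, bearing=34.8°
Leg 3: dist=6519.0 km, bearing=357.1°
Total: 29310.3 km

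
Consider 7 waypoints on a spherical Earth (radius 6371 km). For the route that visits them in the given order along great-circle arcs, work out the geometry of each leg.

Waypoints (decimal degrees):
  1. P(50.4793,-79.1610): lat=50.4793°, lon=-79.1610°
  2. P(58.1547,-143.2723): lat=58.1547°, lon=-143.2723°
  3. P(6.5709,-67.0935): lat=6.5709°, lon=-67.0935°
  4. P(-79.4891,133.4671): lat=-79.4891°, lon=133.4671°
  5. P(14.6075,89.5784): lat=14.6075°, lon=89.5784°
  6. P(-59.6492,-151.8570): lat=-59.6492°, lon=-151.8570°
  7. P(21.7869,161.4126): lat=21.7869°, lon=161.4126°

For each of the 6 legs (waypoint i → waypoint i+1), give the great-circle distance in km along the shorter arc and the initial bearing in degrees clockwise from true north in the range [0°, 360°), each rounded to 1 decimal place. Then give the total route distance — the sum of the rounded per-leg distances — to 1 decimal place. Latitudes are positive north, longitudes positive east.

Leg 1: dist=4079.7 km, bearing=307.4°
Leg 2: dist=8578.5 km, bearing=98.3°
Leg 3: dist=11830.2 km, bearing=183.8°
Leg 4: dist=10778.7 km, bearing=317.5°
Leg 5: dist=12991.5 km, bearing=150.2°
Leg 6: dist=9999.2 km, bearing=317.5°
Total: 58257.8 km

Leg 1: φ1=0.8810300, φ2=1.0149910, Δφ=0.1339610, Δλ=-1.1189533 rad; a=sin²(Δφ/2)+cosφ1·cosφ2·sin²(Δλ/2)=0.0990590378; c=2·atan2(√a, √(1-a))=0.640357977; dist=6371·c=4079.721 ≈ 4079.7 km; running total=4079.7 km
Leg 1 bearing: y=sinΔλ·cosφ2=-0.47467694, x=cosφ1·sinφ2-sinφ1·cosφ2·cosΔλ=0.36285972; θ=atan2(y, x)=-52.6044° <0 so +360° → 307.3956° ≈ 307.4°
Leg 2: φ1=1.0149910, φ2=0.1146838, Δφ=-0.9003072, Δλ=1.3295709 rad; a=sin²(Δφ/2)+cosφ1·cosφ2·sin²(Δλ/2)=0.3887869242; c=2·atan2(√a, √(1-a))=1.346494070; dist=6371·c=8578.514 ≈ 8578.5 km; running total=12658.2 km
Leg 2 bearing: y=sinΔλ·cosφ2=0.96466717, x=cosφ1·sinφ2-sinφ1·cosφ2·cosΔλ=-0.14122276; θ=atan2(y, x)=98.3287° ≈ 98.3°
Leg 3: φ1=0.1146838, φ2=-1.3873465, Δφ=-1.5020304, Δλ=3.5004428 rad; a=sin²(Δφ/2)+cosφ1·cosφ2·sin²(Δλ/2)=0.6410964735; c=2·atan2(√a, √(1-a))=1.856875519; dist=6371·c=11830.154 ≈ 11830.2 km; running total=24488.4 km
Leg 3 bearing: y=sinΔλ·cosφ2=-0.06406642, x=cosφ1·sinφ2-sinφ1·cosφ2·cosΔλ=-0.95721609; θ=atan2(y, x)=-176.1709° <0 so +360° → 183.8291° ≈ 183.8°
Leg 4: φ1=-1.3873465, φ2=0.2549490, Δφ=1.6422955, Δλ=-0.7660023 rad; a=sin²(Δφ/2)+cosφ1·cosφ2·sin²(Δλ/2)=0.5603720528; c=2·atan2(√a, √(1-a))=1.691835765; dist=6371·c=10778.686 ≈ 10778.7 km; running total=35267.1 km
Leg 4 bearing: y=sinΔλ·cosφ2=-0.67085089, x=cosφ1·sinφ2-sinφ1·cosφ2·cosΔλ=0.73169662; θ=atan2(y, x)=-42.5159° <0 so +360° → 317.4841° ≈ 317.5°
Leg 5: φ1=0.2549490, φ2=-1.0410749, Δφ=-1.2960239, Δλ=-4.2138427 rad; a=sin²(Δφ/2)+cosφ1·cosφ2·sin²(Δλ/2)=0.7257139409; c=2·atan2(√a, √(1-a))=2.039161232; dist=6371·c=12991.496 ≈ 12991.5 km; running total=48258.6 km
Leg 5 bearing: y=sinΔλ·cosφ2=0.44378795, x=cosφ1·sinφ2-sinφ1·cosφ2·cosΔλ=-0.77412216; θ=atan2(y, x)=150.1753° ≈ 150.2°
Leg 6: φ1=-1.0410749, φ2=0.3802531, Δφ=1.4213281, Δλ=5.4675860 rad; a=sin²(Δφ/2)+cosφ1·cosφ2·sin²(Δλ/2)=0.4993414935; c=2·atan2(√a, √(1-a))=1.569479313; dist=6371·c=9999.153 ≈ 9999.2 km; running total=58257.8 km
Leg 6 bearing: y=sinΔλ·cosφ2=-0.67612626, x=cosφ1·sinφ2-sinφ1·cosφ2·cosΔλ=0.73678460; θ=atan2(y, x)=-42.5417° <0 so +360° → 317.4583° ≈ 317.5°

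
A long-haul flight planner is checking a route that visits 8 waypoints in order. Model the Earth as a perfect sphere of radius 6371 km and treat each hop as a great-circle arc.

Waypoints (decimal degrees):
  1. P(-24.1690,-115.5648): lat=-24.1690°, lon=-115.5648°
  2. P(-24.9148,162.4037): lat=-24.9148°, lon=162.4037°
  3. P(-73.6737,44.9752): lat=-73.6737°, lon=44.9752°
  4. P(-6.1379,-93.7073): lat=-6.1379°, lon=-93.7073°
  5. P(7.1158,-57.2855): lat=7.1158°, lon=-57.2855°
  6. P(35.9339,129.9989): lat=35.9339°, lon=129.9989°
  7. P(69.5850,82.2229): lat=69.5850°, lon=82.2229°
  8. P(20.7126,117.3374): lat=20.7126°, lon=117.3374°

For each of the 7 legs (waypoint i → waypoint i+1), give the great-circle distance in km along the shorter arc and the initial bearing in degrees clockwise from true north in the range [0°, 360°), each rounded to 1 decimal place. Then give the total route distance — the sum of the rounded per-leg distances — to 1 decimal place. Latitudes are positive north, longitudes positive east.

Leg 1: dist=8151.7 km, bearing=249.7°
Leg 2: dist=8154.0 km, bearing=195.1°
Leg 3: dist=10692.5 km, bearing=221.3°
Leg 4: dist=4301.0 km, bearing=70.5°
Leg 5: dist=15168.0 km, bearing=351.4°
Leg 6: dist=4702.0 km, bearing=337.4°
Leg 7: dist=5920.9 km, bearing=137.8°
Total: 57090.1 km

Leg 1: φ1=-0.4218286, φ2=-0.4348453, Δφ=-0.0130167, Δλ=4.8514655 rad; a=sin²(Δφ/2)+cosφ1·cosφ2·sin²(Δλ/2)=0.3564067122; c=2·atan2(√a, √(1-a))=1.279507941; dist=6371·c=8151.745 ≈ 8151.7 km; running total=8151.7 km
Leg 1 bearing: y=sinΔλ·cosφ2=-0.89817825, x=cosφ1·sinφ2-sinφ1·cosφ2·cosΔλ=-0.33286588; θ=atan2(y, x)=-110.3348° <0 so +360° → 249.6652° ≈ 249.7°
Leg 2: φ1=-0.4348453, φ2=-1.2858486, Δφ=-0.8510033, Δλ=-2.0495140 rad; a=sin²(Δφ/2)+cosφ1·cosφ2·sin²(Δλ/2)=0.3565778735; c=2·atan2(√a, √(1-a))=1.279865299; dist=6371·c=8154.022 ≈ 8154.0 km; running total=16305.7 km
Leg 2 bearing: y=sinΔλ·cosφ2=-0.24950696, x=cosφ1·sinφ2-sinφ1·cosφ2·cosΔλ=-0.92491440; θ=atan2(y, x)=-164.9031° <0 so +360° → 195.0969° ≈ 195.1°
Leg 3: φ1=-1.2858486, φ2=-0.1071266, Δφ=1.1787221, Δλ=-2.4204662 rad; a=sin²(Δφ/2)+cosφ1·cosφ2·sin²(Δλ/2)=0.5536542498; c=2·atan2(√a, √(1-a))=1.678311846; dist=6371·c=10692.525 ≈ 10692.5 km; running total=26998.2 km
Leg 3 bearing: y=sinΔλ·cosφ2=-0.65644628, x=cosφ1·sinφ2-sinφ1·cosφ2·cosΔλ=-0.74670152; θ=atan2(y, x)=-138.6804° <0 so +360° → 221.3196° ≈ 221.3°
Leg 4: φ1=-0.1071266, φ2=0.1241941, Δφ=0.2313207, Δλ=0.6356803 rad; a=sin²(Δφ/2)+cosφ1·cosφ2·sin²(Δλ/2)=0.1096759891; c=2·atan2(√a, √(1-a))=0.675094297; dist=6371·c=4301.026 ≈ 4301.0 km; running total=31299.2 km
Leg 4 bearing: y=sinΔλ·cosφ2=0.58915211, x=cosφ1·sinφ2-sinφ1·cosφ2·cosΔλ=0.20853886; θ=atan2(y, x)=70.5079° ≈ 70.5°
Leg 5: φ1=0.1241941, φ2=0.6271649, Δφ=0.5029707, Δλ=3.2687294 rad; a=sin²(Δφ/2)+cosφ1·cosφ2·sin²(Δλ/2)=0.8621385662; c=2·atan2(√a, √(1-a))=2.380781763; dist=6371·c=15167.961 ≈ 15168.0 km; running total=46467.2 km
Leg 5 bearing: y=sinΔλ·cosφ2=-0.10266485, x=cosφ1·sinφ2-sinφ1·cosφ2·cosΔλ=0.68182297; θ=atan2(y, x)=-8.5629° <0 so +360° → 351.4371° ≈ 351.4°
Leg 6: φ1=0.6271649, φ2=1.2144874, Δφ=0.5873225, Δλ=-0.8338485 rad; a=sin²(Δφ/2)+cosφ1·cosφ2·sin²(Δλ/2)=0.1301013977; c=2·atan2(√a, √(1-a))=0.738027425; dist=6371·c=4701.973 ≈ 4702.0 km; running total=51169.2 km
Leg 6 bearing: y=sinΔλ·cosφ2=-0.25830738, x=cosφ1·sinφ2-sinφ1·cosφ2·cosΔλ=0.62127079; θ=atan2(y, x)=-22.5762° <0 so +360° → 337.4238° ≈ 337.4°
Leg 7: φ1=1.2144874, φ2=0.3615031, Δφ=-0.8529843, Δλ=0.6128636 rad; a=sin²(Δφ/2)+cosφ1·cosφ2·sin²(Δλ/2)=0.2008209908; c=2·atan2(√a, √(1-a))=0.929346119; dist=6371·c=5920.864 ≈ 5920.9 km; running total=57090.1 km
Leg 7 bearing: y=sinΔλ·cosφ2=0.53803417, x=cosφ1·sinφ2-sinφ1·cosφ2·cosΔλ=-0.59370608; θ=atan2(y, x)=137.8162° ≈ 137.8°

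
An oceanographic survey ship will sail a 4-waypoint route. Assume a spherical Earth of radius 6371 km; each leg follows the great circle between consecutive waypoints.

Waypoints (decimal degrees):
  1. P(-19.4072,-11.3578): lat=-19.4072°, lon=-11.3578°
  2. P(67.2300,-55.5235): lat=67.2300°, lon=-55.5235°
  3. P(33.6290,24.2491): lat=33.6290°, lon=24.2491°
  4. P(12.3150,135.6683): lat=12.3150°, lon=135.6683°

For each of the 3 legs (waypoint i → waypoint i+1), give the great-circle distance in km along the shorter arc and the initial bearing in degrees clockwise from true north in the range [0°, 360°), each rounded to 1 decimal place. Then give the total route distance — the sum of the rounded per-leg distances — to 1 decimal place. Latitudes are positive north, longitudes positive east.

Leg 1: φ1=-0.3387195, φ2=1.1733849, Δφ=1.5121044, Δλ=-0.7708369 rad; a=sin²(Δφ/2)+cosφ1·cosφ2·sin²(Δλ/2)=0.5222644844; c=2·atan2(√a, √(1-a))=1.615340024; dist=6371·c=10291.331 ≈ 10291.3 km; running total=10291.3 km
Leg 1 bearing: y=sinΔλ·cosφ2=-0.26965964, x=cosφ1·sinφ2-sinφ1·cosφ2·cosΔλ=0.96192559; θ=atan2(y, x)=-15.6599° <0 so +360° → 344.3401° ≈ 344.3°
Leg 2: φ1=1.1733849, φ2=0.5869368, Δφ=-0.5864481, Δλ=1.3922945 rad; a=sin²(Δφ/2)+cosφ1·cosφ2·sin²(Δλ/2)=0.2160644763; c=2·atan2(√a, √(1-a))=0.966879237; dist=6371·c=6159.988 ≈ 6160.0 km; running total=16451.3 km
Leg 2 bearing: y=sinΔλ·cosφ2=0.81941105, x=cosφ1·sinφ2-sinφ1·cosφ2·cosΔλ=0.07802571; θ=atan2(y, x)=84.5606° ≈ 84.6°
Leg 3: φ1=0.5869368, φ2=0.2149373, Δφ=-0.3719995, Δλ=1.9446319 rad; a=sin²(Δφ/2)+cosφ1·cosφ2·sin²(Δλ/2)=0.5894768692; c=2·atan2(√a, √(1-a))=1.750719247; dist=6371·c=11153.832 ≈ 11153.8 km; running total=27605.1 km
Leg 3 bearing: y=sinΔλ·cosφ2=0.90951250, x=cosφ1·sinφ2-sinφ1·cosφ2·cosΔλ=0.37518339; θ=atan2(y, x)=67.5833° ≈ 67.6°

Leg 1: dist=10291.3 km, bearing=344.3°
Leg 2: dist=6160.0 km, bearing=84.6°
Leg 3: dist=11153.8 km, bearing=67.6°
Total: 27605.1 km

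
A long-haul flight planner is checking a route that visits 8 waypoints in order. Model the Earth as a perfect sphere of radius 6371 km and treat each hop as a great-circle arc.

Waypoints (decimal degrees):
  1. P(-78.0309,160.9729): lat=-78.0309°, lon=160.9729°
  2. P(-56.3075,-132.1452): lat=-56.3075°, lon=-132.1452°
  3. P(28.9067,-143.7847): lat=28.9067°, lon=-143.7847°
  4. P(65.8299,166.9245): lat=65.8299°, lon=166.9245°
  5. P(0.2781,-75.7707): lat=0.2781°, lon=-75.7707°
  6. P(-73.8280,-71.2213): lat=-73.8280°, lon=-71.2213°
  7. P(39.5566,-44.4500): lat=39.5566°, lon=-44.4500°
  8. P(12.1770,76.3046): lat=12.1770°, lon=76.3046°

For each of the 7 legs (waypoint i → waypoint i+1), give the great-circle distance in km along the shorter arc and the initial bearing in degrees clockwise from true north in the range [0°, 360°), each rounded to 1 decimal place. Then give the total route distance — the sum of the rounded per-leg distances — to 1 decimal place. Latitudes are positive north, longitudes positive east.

Leg 1: dist=3423.0 km, bearing=85.5°
Leg 2: dist=9539.2 km, bearing=349.8°
Leg 3: dist=5288.7 km, bearing=335.1°
Leg 4: dist=11182.6 km, bearing=64.7°
Leg 5: dist=8246.0 km, bearing=178.7°
Leg 6: dist=12768.5 km, bearing=22.5°
Leg 7: dist=11624.3 km, bearing=60.2°
Total: 62072.3 km

Leg 1: φ1=-1.3618961, φ2=-0.9827513, Δφ=0.3791449, Δλ=-5.1158759 rad; a=sin²(Δφ/2)+cosφ1·cosφ2·sin²(Δλ/2)=0.0704463296; c=2·atan2(√a, √(1-a))=0.537273388; dist=6371·c=3422.969 ≈ 3423.0 km; running total=3423.0 km
Leg 1 bearing: y=sinΔλ·cosφ2=0.51018888, x=cosφ1·sinφ2-sinφ1·cosφ2·cosΔλ=0.04052021; θ=atan2(y, x)=85.4590° ≈ 85.5°
Leg 2: φ1=-0.9827513, φ2=0.5045171, Δφ=1.4872684, Δλ=-0.2031476 rad; a=sin²(Δφ/2)+cosφ1·cosφ2·sin²(Δλ/2)=0.4632776120; c=2·atan2(√a, √(1-a))=1.497285362; dist=6371·c=9539.205 ≈ 9539.2 km; running total=12962.2 km
Leg 2 bearing: y=sinΔλ·cosφ2=-0.17661636, x=cosφ1·sinφ2-sinφ1·cosφ2·cosΔλ=0.98153580; θ=atan2(y, x)=-10.2006° <0 so +360° → 349.7994° ≈ 349.8°
Leg 3: φ1=0.5045171, φ2=1.1489485, Δφ=0.6444314, Δλ=5.4228986 rad; a=sin²(Δφ/2)+cosφ1·cosφ2·sin²(Δλ/2)=0.1626071842; c=2·atan2(√a, √(1-a))=0.830122130; dist=6371·c=5288.708 ≈ 5288.7 km; running total=18250.9 km
Leg 3 bearing: y=sinΔλ·cosφ2=-0.31037294, x=cosφ1·sinφ2-sinφ1·cosφ2·cosΔλ=0.66957672; θ=atan2(y, x)=-24.8694° <0 so +360° → 335.1306° ≈ 335.1°
Leg 4: φ1=1.1489485, φ2=0.0048538, Δφ=-1.1440947, Δλ=-4.2358303 rad; a=sin²(Δφ/2)+cosφ1·cosφ2·sin²(Δλ/2)=0.5916963561; c=2·atan2(√a, √(1-a))=1.755232921; dist=6371·c=11182.589 ≈ 11182.6 km; running total=29433.5 km
Leg 4 bearing: y=sinΔλ·cosφ2=0.88856834, x=cosφ1·sinφ2-sinφ1·cosφ2·cosΔλ=0.42049188; θ=atan2(y, x)=64.6754° ≈ 64.7°
Leg 5: φ1=0.0048538, φ2=-1.2885417, Δφ=-1.2933954, Δλ=0.0794020 rad; a=sin²(Δφ/2)+cosφ1·cosφ2·sin²(Δλ/2)=0.3635103492; c=2·atan2(√a, √(1-a))=1.294307727; dist=6371·c=8246.035 ≈ 8246.0 km; running total=37679.5 km
Leg 5 bearing: y=sinΔλ·cosφ2=0.02209196, x=cosφ1·sinφ2-sinφ1·cosφ2·cosΔλ=-0.96176621; θ=atan2(y, x)=178.6841° ≈ 178.7°
Leg 6: φ1=-1.2885417, φ2=0.6903929, Δφ=1.9789346, Δλ=0.4672473 rad; a=sin²(Δφ/2)+cosφ1·cosφ2·sin²(Δλ/2)=0.7099593780; c=2·atan2(√a, √(1-a))=2.004152126; dist=6371·c=12768.453 ≈ 12768.5 km; running total=50448.0 km
Leg 6 bearing: y=sinΔλ·cosφ2=0.34727995, x=cosφ1·sinφ2-sinφ1·cosφ2·cosΔλ=0.83848964; θ=atan2(y, x)=22.4980° ≈ 22.5°
Leg 7: φ1=0.6903929, φ2=0.2125287, Δφ=-0.4778642, Δλ=2.1075654 rad; a=sin²(Δφ/2)+cosφ1·cosφ2·sin²(Δλ/2)=0.6255286285; c=2·atan2(√a, √(1-a))=1.824568666; dist=6371·c=11624.327 ≈ 11624.3 km; running total=62072.3 km
Leg 7 bearing: y=sinΔλ·cosφ2=0.84003019, x=cosφ1·sinφ2-sinφ1·cosφ2·cosΔλ=0.48095689; θ=atan2(y, x)=60.2068° ≈ 60.2°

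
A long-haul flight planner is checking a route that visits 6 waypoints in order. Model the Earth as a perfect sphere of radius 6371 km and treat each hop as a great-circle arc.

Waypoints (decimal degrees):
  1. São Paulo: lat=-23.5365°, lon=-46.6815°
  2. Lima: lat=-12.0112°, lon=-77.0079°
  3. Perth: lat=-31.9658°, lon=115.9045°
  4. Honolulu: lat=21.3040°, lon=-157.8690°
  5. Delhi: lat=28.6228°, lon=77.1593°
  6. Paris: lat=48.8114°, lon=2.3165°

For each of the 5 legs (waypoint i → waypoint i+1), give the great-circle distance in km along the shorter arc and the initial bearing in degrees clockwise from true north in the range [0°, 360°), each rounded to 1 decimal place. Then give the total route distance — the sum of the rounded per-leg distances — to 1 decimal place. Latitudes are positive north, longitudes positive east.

Leg 1: φ1=-0.4107894, φ2=-0.2096350, Δφ=0.2011544, Δλ=-0.5292955 rad; a=sin²(Δφ/2)+cosφ1·cosφ2·sin²(Δλ/2)=0.0714349251; c=2·atan2(√a, √(1-a))=0.541124196; dist=6371·c=3447.502 ≈ 3447.5 km; running total=3447.5 km
Leg 1 bearing: y=sinΔλ·cosφ2=-0.49387103, x=cosφ1·sinφ2-sinφ1·cosφ2·cosΔλ=0.14635337; θ=atan2(y, x)=-73.4934° <0 so +360° → 286.5066° ≈ 286.5°
Leg 2: φ1=-0.2096350, φ2=-0.5579085, Δφ=-0.3482735, Δλ=3.3669565 rad; a=sin²(Δφ/2)+cosφ1·cosφ2·sin²(Δλ/2)=0.8493177760; c=2·atan2(√a, √(1-a))=2.344284999; dist=6371·c=14935.440 ≈ 14935.4 km; running total=18382.9 km
Leg 2 bearing: y=sinΔλ·cosφ2=-0.18957638, x=cosφ1·sinφ2-sinφ1·cosφ2·cosΔλ=-0.68990518; θ=atan2(y, x)=-164.6351° <0 so +360° → 195.3649° ≈ 195.4°
Leg 3: φ1=-0.5579085, φ2=0.3718249, Δφ=0.9297334, Δλ=-4.7782490 rad; a=sin²(Δφ/2)+cosφ1·cosφ2·sin²(Δλ/2)=0.5701633764; c=2·atan2(√a, √(1-a))=1.711587752; dist=6371·c=10904.526 ≈ 10904.5 km; running total=29287.4 km
Leg 3 bearing: y=sinΔλ·cosφ2=0.92964603, x=cosφ1·sinφ2-sinφ1·cosφ2·cosΔλ=0.34068558; θ=atan2(y, x)=69.8737° ≈ 69.9°
Leg 4: φ1=0.3718249, φ2=0.4995621, Δφ=0.1277372, Δλ=4.1020177 rad; a=sin²(Δφ/2)+cosφ1·cosφ2·sin²(Δλ/2)=0.6473508483; c=2·atan2(√a, √(1-a))=1.869939664; dist=6371·c=11913.386 ≈ 11913.4 km; running total=41200.8 km
Leg 4 bearing: y=sinΔλ·cosφ2=-0.71929405, x=cosφ1·sinφ2-sinφ1·cosφ2·cosΔλ=0.62910014; θ=atan2(y, x)=-48.8268° <0 so +360° → 311.1732° ≈ 311.2°
Leg 5: φ1=0.4995621, φ2=0.8519196, Δφ=0.3523575, Δλ=-1.3062533 rad; a=sin²(Δφ/2)+cosφ1·cosφ2·sin²(Δλ/2)=0.2441774216; c=2·atan2(√a, √(1-a))=1.033697865; dist=6371·c=6585.689 ≈ 6585.7 km; running total=47786.5 km
Leg 5 bearing: y=sinΔλ·cosφ2=-0.63563051, x=cosφ1·sinφ2-sinφ1·cosφ2·cosΔλ=0.57809436; θ=atan2(y, x)=-47.7141° <0 so +360° → 312.2859° ≈ 312.3°

Leg 1: dist=3447.5 km, bearing=286.5°
Leg 2: dist=14935.4 km, bearing=195.4°
Leg 3: dist=10904.5 km, bearing=69.9°
Leg 4: dist=11913.4 km, bearing=311.2°
Leg 5: dist=6585.7 km, bearing=312.3°
Total: 47786.5 km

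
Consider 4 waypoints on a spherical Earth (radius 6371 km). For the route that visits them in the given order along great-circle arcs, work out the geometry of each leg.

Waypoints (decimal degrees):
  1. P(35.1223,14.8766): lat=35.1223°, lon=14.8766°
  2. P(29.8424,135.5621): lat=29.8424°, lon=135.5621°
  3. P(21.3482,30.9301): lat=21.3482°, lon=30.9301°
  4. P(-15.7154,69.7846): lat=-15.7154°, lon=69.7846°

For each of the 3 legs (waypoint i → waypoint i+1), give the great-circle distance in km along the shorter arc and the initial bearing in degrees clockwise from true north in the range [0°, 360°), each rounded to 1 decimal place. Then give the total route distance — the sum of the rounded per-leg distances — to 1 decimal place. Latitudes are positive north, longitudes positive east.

Leg 1: dist=10490.7 km, bearing=48.4°
Leg 2: dist=10153.6 km, bearing=295.7°
Leg 3: dist=5911.0 km, bearing=131.0°
Total: 26555.3 km

Leg 1: φ1=0.6129998, φ2=0.5208481, Δφ=-0.0921516, Δλ=2.1063593 rad; a=sin²(Δφ/2)+cosφ1·cosφ2·sin²(Δλ/2)=0.5378843069; c=2·atan2(√a, √(1-a))=1.646637625; dist=6371·c=10490.728 ≈ 10490.7 km; running total=10490.7 km
Leg 1 bearing: y=sinΔλ·cosφ2=0.74594571, x=cosφ1·sinφ2-sinφ1·cosφ2·cosΔλ=0.66168279; θ=atan2(y, x)=48.4257° ≈ 48.4°
Leg 2: φ1=0.5208481, φ2=0.3725964, Δφ=-0.1482518, Δλ=-1.8261729 rad; a=sin²(Δφ/2)+cosφ1·cosφ2·sin²(Δλ/2)=0.5114645655; c=2·atan2(√a, √(1-a))=1.593727467; dist=6371·c=10153.638 ≈ 10153.6 km; running total=20644.3 km
Leg 2 bearing: y=sinΔλ·cosφ2=-0.90117885, x=cosφ1·sinφ2-sinφ1·cosφ2·cosΔλ=0.43284055; θ=atan2(y, x)=-64.3448° <0 so +360° → 295.6552° ≈ 295.7°
Leg 3: φ1=0.3725964, φ2=-0.2742855, Δφ=-0.6468819, Δλ=0.6781390 rad; a=sin²(Δφ/2)+cosφ1·cosφ2·sin²(Δλ/2)=0.2002032453; c=2·atan2(√a, √(1-a))=0.927803235; dist=6371·c=5911.034 ≈ 5911.0 km; running total=26555.3 km
Leg 3 bearing: y=sinΔλ·cosφ2=0.60389405, x=cosφ1·sinφ2-sinφ1·cosφ2·cosΔλ=-0.52516626; θ=atan2(y, x)=131.0113° ≈ 131.0°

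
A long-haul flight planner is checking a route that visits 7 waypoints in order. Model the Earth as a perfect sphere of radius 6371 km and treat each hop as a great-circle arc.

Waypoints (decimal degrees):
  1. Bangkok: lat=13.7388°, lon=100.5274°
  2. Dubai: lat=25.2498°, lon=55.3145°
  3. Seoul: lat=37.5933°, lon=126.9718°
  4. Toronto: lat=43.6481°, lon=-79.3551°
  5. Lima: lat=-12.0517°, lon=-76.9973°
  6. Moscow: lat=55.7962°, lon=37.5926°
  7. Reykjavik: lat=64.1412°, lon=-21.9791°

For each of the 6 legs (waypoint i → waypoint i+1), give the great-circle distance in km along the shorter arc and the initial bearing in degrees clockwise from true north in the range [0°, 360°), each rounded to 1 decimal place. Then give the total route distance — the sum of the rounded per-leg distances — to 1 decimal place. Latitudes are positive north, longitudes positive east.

Leg 1: φ1=0.2397873, φ2=0.4406921, Δφ=0.2009049, Δλ=-0.7891140 rad; a=sin²(Δφ/2)+cosφ1·cosφ2·sin²(Δλ/2)=0.1398780411; c=2·atan2(√a, √(1-a))=0.766642464; dist=6371·c=4884.279 ≈ 4884.3 km; running total=4884.3 km
Leg 1 bearing: y=sinΔλ·cosφ2=-0.64191943, x=cosφ1·sinφ2-sinφ1·cosφ2·cosΔλ=0.26303639; θ=atan2(y, x)=-67.7179° <0 so +360° → 292.2821° ≈ 292.3°
Leg 2: φ1=0.4406921, φ2=0.6561269, Δφ=0.2154347, Δλ=1.2506558 rad; a=sin²(Δφ/2)+cosφ1·cosφ2·sin²(Δλ/2)=0.2571204759; c=2·atan2(√a, √(1-a))=1.063564984; dist=6371·c=6775.973 ≈ 6776.0 km; running total=11660.3 km
Leg 2 bearing: y=sinΔλ·cosφ2=0.75210208, x=cosφ1·sinφ2-sinφ1·cosφ2·cosΔλ=0.44539938; θ=atan2(y, x)=59.3657° ≈ 59.4°
Leg 3: φ1=0.6561269, φ2=0.7618031, Δφ=0.1056762, Δλ=-3.6010837 rad; a=sin²(Δφ/2)+cosφ1·cosφ2·sin²(Δλ/2)=0.5464016295; c=2·atan2(√a, √(1-a))=1.663733315; dist=6371·c=10599.645 ≈ 10599.6 km; running total=22259.9 km
Leg 3 bearing: y=sinΔλ·cosφ2=0.32090759, x=cosφ1·sinφ2-sinφ1·cosφ2·cosΔλ=0.94255285; θ=atan2(y, x)=18.8020° ≈ 18.8°
Leg 4: φ1=0.7618031, φ2=-0.2103418, Δφ=-0.9721449, Δλ=0.0411514 rad; a=sin²(Δφ/2)+cosφ1·cosφ2·sin²(Δλ/2)=0.2185350790; c=2·atan2(√a, √(1-a))=0.972869930; dist=6371·c=6198.154 ≈ 6198.2 km; running total=28458.1 km
Leg 4 bearing: y=sinΔλ·cosφ2=0.04023302, x=cosφ1·sinφ2-sinφ1·cosφ2·cosΔλ=-0.82552486; θ=atan2(y, x)=177.2098° ≈ 177.2°
Leg 5: φ1=-0.2103418, φ2=0.9738274, Δφ=1.1841692, Δλ=1.9999710 rad; a=sin²(Δφ/2)+cosφ1·cosφ2·sin²(Δλ/2)=0.7007217386; c=2·atan2(√a, √(1-a))=1.983888678; dist=6371·c=12639.355 ≈ 12639.4 km; running total=41097.5 km
Leg 5 bearing: y=sinΔλ·cosφ2=0.51115762, x=cosφ1·sinφ2-sinφ1·cosφ2·cosΔλ=0.75997436; θ=atan2(y, x)=33.9247° ≈ 33.9°
Leg 6: φ1=0.9738274, φ2=1.1194751, Δφ=0.1456477, Δλ=-1.0397223 rad; a=sin²(Δφ/2)+cosφ1·cosφ2·sin²(Δλ/2)=0.0657968770; c=2·atan2(√a, √(1-a))=0.518817273; dist=6371·c=3305.385 ≈ 3305.4 km; running total=44402.9 km
Leg 6 bearing: y=sinΔλ·cosφ2=-0.37608044, x=cosφ1·sinφ2-sinφ1·cosφ2·cosΔλ=0.32316265; θ=atan2(y, x)=-49.3278° <0 so +360° → 310.6722° ≈ 310.7°

Leg 1: dist=4884.3 km, bearing=292.3°
Leg 2: dist=6776.0 km, bearing=59.4°
Leg 3: dist=10599.6 km, bearing=18.8°
Leg 4: dist=6198.2 km, bearing=177.2°
Leg 5: dist=12639.4 km, bearing=33.9°
Leg 6: dist=3305.4 km, bearing=310.7°
Total: 44402.9 km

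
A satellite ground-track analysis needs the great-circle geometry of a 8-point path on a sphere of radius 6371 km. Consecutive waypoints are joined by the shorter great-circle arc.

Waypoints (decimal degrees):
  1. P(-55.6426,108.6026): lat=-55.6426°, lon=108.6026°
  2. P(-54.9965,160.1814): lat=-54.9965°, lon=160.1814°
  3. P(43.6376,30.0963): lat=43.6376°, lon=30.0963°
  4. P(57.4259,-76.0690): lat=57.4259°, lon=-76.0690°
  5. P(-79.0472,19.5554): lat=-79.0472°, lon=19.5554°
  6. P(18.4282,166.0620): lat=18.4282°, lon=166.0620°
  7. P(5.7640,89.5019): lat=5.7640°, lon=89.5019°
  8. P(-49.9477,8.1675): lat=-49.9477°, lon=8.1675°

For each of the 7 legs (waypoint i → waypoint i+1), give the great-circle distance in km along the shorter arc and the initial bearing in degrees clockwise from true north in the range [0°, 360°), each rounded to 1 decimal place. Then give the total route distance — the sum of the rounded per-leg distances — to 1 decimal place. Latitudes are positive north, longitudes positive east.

Leg 1: dist=3188.1 km, bearing=110.5°
Leg 2: dist=16275.1 km, bearing=271.5°
Leg 3: dist=6868.2 km, bearing=324.1°
Leg 4: dist=16330.5 km, bearing=159.8°
Leg 5: dist=13057.8 km, bearing=143.9°
Leg 6: dist=8390.2 km, bearing=271.3°
Leg 7: dist=9882.8 km, bearing=219.5°
Total: 73992.7 km

Leg 1: φ1=-0.9711466, φ2=-0.9598700, Δφ=0.0112766, Δλ=0.9002199 rad; a=sin²(Δφ/2)+cosφ1·cosφ2·sin²(Δλ/2)=0.0613074022; c=2·atan2(√a, √(1-a))=0.500411518; dist=6371·c=3188.122 ≈ 3188.1 km; running total=3188.1 km
Leg 1 bearing: y=sinΔλ·cosφ2=0.44941545, x=cosφ1·sinφ2-sinφ1·cosφ2·cosΔλ=-0.16799100; θ=atan2(y, x)=110.4957° ≈ 110.5°
Leg 2: φ1=-0.9598700, φ2=0.7616198, Δφ=1.7214898, Δλ=-2.2704133 rad; a=sin²(Δφ/2)+cosφ1·cosφ2·sin²(Δλ/2)=0.9162950068; c=2·atan2(√a, √(1-a))=2.554563754; dist=6371·c=16275.126 ≈ 16275.1 km; running total=19463.2 km
Leg 2 bearing: y=sinΔλ·cosφ2=-0.55370947, x=cosφ1·sinφ2-sinφ1·cosφ2·cosΔλ=0.01413113; θ=atan2(y, x)=-88.5381° <0 so +360° → 271.4619° ≈ 271.5°
Leg 3: φ1=0.7616198, φ2=1.0022710, Δφ=0.2406512, Δλ=-1.8529340 rad; a=sin²(Δφ/2)+cosφ1·cosφ2·sin²(Δλ/2)=0.2634702207; c=2·atan2(√a, √(1-a))=1.078036069; dist=6371·c=6868.168 ≈ 6868.2 km; running total=26331.4 km
Leg 3 bearing: y=sinΔλ·cosφ2=-0.51710330, x=cosφ1·sinφ2-sinφ1·cosφ2·cosΔλ=0.71331538; θ=atan2(y, x)=-35.9395° <0 so +360° → 324.0605° ≈ 324.1°
Leg 4: φ1=1.0022710, φ2=-1.3796339, Δφ=-2.3819049, Δλ=1.6689606 rad; a=sin²(Δφ/2)+cosφ1·cosφ2·sin²(Δλ/2)=0.9186854314; c=2·atan2(√a, √(1-a))=2.563252006; dist=6371·c=16330.479 ≈ 16330.5 km; running total=42661.9 km
Leg 4 bearing: y=sinΔλ·cosφ2=0.18908556, x=cosφ1·sinφ2-sinφ1·cosφ2·cosΔλ=-0.51289052; θ=atan2(y, x)=159.7628° ≈ 159.8°
Leg 5: φ1=-1.3796339, φ2=0.3216328, Δφ=1.7012667, Δλ=2.5570225 rad; a=sin²(Δφ/2)+cosφ1·cosφ2·sin²(Δλ/2)=0.7303415054; c=2·atan2(√a, √(1-a))=2.049560905; dist=6371·c=13057.753 ≈ 13057.8 km; running total=55719.7 km
Leg 5 bearing: y=sinΔλ·cosφ2=0.52354282, x=cosφ1·sinφ2-sinφ1·cosφ2·cosΔλ=-0.71671060; θ=atan2(y, x)=143.8526° ≈ 143.9°
Leg 6: φ1=0.3216328, φ2=0.1006008, Δφ=-0.2210320, Δλ=-1.3362258 rad; a=sin²(Δφ/2)+cosφ1·cosφ2·sin²(Δλ/2)=0.3744301720; c=2·atan2(√a, √(1-a))=1.316938861; dist=6371·c=8390.217 ≈ 8390.2 km; running total=64109.9 km
Leg 6 bearing: y=sinΔλ·cosφ2=-0.96769673, x=cosφ1·sinφ2-sinφ1·cosφ2·cosΔλ=0.02217925; θ=atan2(y, x)=-88.6870° <0 so +360° → 271.3130° ≈ 271.3°
Leg 7: φ1=0.1006008, φ2=-0.8717518, Δφ=-0.9723526, Δλ=-1.4195531 rad; a=sin²(Δφ/2)+cosφ1·cosφ2·sin²(Δλ/2)=0.4902067913; c=2·atan2(√a, √(1-a))=1.551208657; dist=6371·c=9882.750 ≈ 9882.8 km; running total=73992.7 km
Leg 7 bearing: y=sinΔλ·cosφ2=-0.63614089, x=cosφ1·sinφ2-sinφ1·cosφ2·cosΔλ=-0.77132428; θ=atan2(y, x)=-140.4863° <0 so +360° → 219.5137° ≈ 219.5°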